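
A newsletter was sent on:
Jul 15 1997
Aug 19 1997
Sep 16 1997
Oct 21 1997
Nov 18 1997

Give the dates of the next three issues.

Dec 16 1997, Jan 20 1998, Feb 17 1998

All dates are Tuesdays, 35, 28, 35, 28 days apart.
Specifically, the 3rd Tuesday of each month.
3rd Tuesday of December 1997: Dec 16 1997.
January 1998 — 3rd Tuesday is Jan 20 1998.
3rd Tuesday of February 1998: Feb 17 1998.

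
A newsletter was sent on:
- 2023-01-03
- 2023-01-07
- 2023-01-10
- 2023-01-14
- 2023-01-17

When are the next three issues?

2023-01-21, 2023-01-24, 2023-01-28

Every event lands on a Tuesday or Saturday (gaps cycle 4, 3, 4, 3).
So the schedule is: every Tuesday and Saturday.
Next Saturday: 2023-01-21.
Next Tuesday: 2023-01-24.
The following Saturday is 2023-01-28.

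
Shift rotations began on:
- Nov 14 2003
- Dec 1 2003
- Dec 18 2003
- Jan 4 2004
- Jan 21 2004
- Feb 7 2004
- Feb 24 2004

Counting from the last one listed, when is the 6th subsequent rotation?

The spacing is 17, 17, 17, 17, 17, 17 days — always 17 days.
Feb 24 2004 + 17 days = Mar 12 2004.
Mar 12 2004 + 17 days = Mar 29 2004.
Mar 29 2004 + 17 days = Apr 15 2004.
Apr 15 2004 + 17 days = May 2 2004.
May 2 2004 + 17 days = May 19 2004.
May 19 2004 + 17 days = Jun 5 2004.

Jun 5 2004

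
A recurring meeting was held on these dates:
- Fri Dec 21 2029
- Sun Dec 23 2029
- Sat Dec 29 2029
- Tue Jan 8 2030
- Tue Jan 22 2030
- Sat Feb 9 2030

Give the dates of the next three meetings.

Sun Mar 3 2030, Fri Mar 29 2030, Sun Apr 28 2030

Intervals are 2, 6, 10, 14, 18 days — an arithmetic progression with common difference 4.
Next gap: 22 days. Sat Feb 9 2030 + 22 days = Sun Mar 3 2030.
Next gap: 26 days. Sun Mar 3 2030 + 26 days = Fri Mar 29 2030.
Next gap: 30 days. Fri Mar 29 2030 + 30 days = Sun Apr 28 2030.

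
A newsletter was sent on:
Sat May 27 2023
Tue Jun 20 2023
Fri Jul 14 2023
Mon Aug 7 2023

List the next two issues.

Thu Aug 31 2023, Sun Sep 24 2023

The spacing is 24, 24, 24 days — always 24 days.
Mon Aug 7 2023 + 24 days = Thu Aug 31 2023.
Thu Aug 31 2023 + 24 days = Sun Sep 24 2023.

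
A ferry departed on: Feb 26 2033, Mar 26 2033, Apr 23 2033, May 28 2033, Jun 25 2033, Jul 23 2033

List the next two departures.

These are Saturdays at 28- or 35-day spacing (28, 28, 35, 28, 28).
The pattern: 4th Saturday of the month.
4th Saturday of August 2033: Aug 27 2033.
4th Saturday of September 2033: Sep 24 2033.

Aug 27 2033, Sep 24 2033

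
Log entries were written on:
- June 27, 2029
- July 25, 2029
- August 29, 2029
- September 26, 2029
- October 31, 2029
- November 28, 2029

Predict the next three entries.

December 26, 2029; January 30, 2030; February 27, 2030

These are Wednesdays with 28, 35, 28, 35, 28-day gaps.
Each is the final Wednesday of its month — August 29, 2029 is past the 28th, so '4th Wednesday' doesn't fit.
December 2029 ends with Wednesday December 26, 2029.
Last Wednesday of January 2030: January 30, 2030.
Last Wednesday of February 2030: February 27, 2030.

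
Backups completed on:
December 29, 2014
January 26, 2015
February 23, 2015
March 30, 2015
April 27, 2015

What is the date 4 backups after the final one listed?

All Mondays; the gaps (28, 28, 35, 28) vary with month length.
This is the last Monday of each month.
May 2015 ends with Monday May 25, 2015.
June 2015 ends with Monday June 29, 2015.
Last Monday of July 2015: July 27, 2015.
Last Monday of August 2015: August 31, 2015.

August 31, 2015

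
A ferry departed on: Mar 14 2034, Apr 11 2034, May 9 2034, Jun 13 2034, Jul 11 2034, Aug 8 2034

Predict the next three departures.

Sep 12 2034, Oct 10 2034, Nov 14 2034

Gaps: 28, 28, 35, 28, 28 days — a mix of 28 and 35. Every date is a Tuesday.
Each is the 2nd Tuesday of its month.
2nd Tuesday of September 2034: Sep 12 2034.
October 2034 — 2nd Tuesday is Oct 10 2034.
2nd Tuesday of November 2034: Nov 14 2034.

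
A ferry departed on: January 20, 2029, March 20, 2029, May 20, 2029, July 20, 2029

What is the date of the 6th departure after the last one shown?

The day-of-month is always 20 (59, 61, 61 days between events).
So this recurs on the 20th of every 2 months.
September 2029: September 20, 2029.
Next: November 2029 → November 20, 2029.
Next: January 2030 → January 20, 2030.
March 2030: March 20, 2030.
Next: May 2030 → May 20, 2030.
Next: July 2030 → July 20, 2030.

July 20, 2030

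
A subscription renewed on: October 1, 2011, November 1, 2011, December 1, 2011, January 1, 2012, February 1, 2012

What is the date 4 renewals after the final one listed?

June 1, 2012

Gaps: 31, 30, 31, 31 days — not constant. Every event is on the 1st of the month.
Pattern: the 1st of each month.
March 2012: March 1, 2012.
April 2012: April 1, 2012.
Next: May 2012 → May 1, 2012.
June 2012: June 1, 2012.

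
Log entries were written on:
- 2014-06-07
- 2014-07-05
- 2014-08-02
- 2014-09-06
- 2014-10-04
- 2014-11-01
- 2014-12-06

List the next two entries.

2015-01-03, 2015-02-07

These are Saturdays at 28- or 35-day spacing (28, 28, 35, 28, 28, 35).
The pattern: 1st Saturday of the month.
1st Saturday of January 2015: 2015-01-03.
1st Saturday of February 2015: 2015-02-07.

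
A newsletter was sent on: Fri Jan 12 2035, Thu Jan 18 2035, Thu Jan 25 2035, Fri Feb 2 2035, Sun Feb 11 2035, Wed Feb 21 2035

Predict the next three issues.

Intervals are 6, 7, 8, 9, 10 days — an arithmetic progression with common difference 1.
Next gap: 11 days. Wed Feb 21 2035 + 11 days = Sun Mar 4 2035.
Next gap: 12 days. Sun Mar 4 2035 + 12 days = Fri Mar 16 2035.
Next gap: 13 days. Fri Mar 16 2035 + 13 days = Thu Mar 29 2035.

Sun Mar 4 2035, Fri Mar 16 2035, Thu Mar 29 2035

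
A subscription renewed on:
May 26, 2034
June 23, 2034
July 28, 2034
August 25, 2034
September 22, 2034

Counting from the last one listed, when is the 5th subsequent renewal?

February 23, 2035

Gaps: 28, 35, 28, 28 days — a mix of 28 and 35. Every date is a Friday.
Each is the 4th Friday of its month.
4th Friday of October 2034: October 27, 2034.
November 2034 — 4th Friday is November 24, 2034.
4th Friday of December 2034: December 22, 2034.
January 2035 — 4th Friday is January 26, 2035.
February 2035 — 4th Friday is February 23, 2035.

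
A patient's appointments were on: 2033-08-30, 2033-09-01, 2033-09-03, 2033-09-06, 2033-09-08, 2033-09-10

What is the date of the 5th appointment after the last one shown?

Every event lands on a Tuesday or Thursday or Saturday (gaps cycle 2, 2, 3, 2, 2).
So the schedule is: every Tuesday, Thursday and Saturday.
The following Tuesday is 2033-09-13.
The following Thursday is 2033-09-15.
The following Saturday is 2033-09-17.
The following Tuesday is 2033-09-20.
The following Thursday is 2033-09-22.

2033-09-22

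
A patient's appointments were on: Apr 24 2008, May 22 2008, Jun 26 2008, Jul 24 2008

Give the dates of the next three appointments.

Aug 28 2008, Sep 25 2008, Oct 23 2008

These are Thursdays at 28- or 35-day spacing (28, 35, 28).
The pattern: 4th Thursday of the month.
August 2008 — 4th Thursday is Aug 28 2008.
September 2008 — 4th Thursday is Sep 25 2008.
October 2008 — 4th Thursday is Oct 23 2008.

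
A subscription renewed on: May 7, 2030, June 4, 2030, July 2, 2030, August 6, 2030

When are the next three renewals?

September 3, 2030; October 1, 2030; November 5, 2030

Gaps: 28, 28, 35 days — a mix of 28 and 35. Every date is a Tuesday.
Each is the 1st Tuesday of its month.
1st Tuesday of September 2030: September 3, 2030.
1st Tuesday of October 2030: October 1, 2030.
November 2030 — 1st Tuesday is November 5, 2030.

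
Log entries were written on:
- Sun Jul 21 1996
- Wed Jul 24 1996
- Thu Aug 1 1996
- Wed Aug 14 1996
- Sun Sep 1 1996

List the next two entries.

Intervals are 3, 8, 13, 18 days — an arithmetic progression with common difference 5.
Next gap: 23 days. Sun Sep 1 1996 + 23 days = Tue Sep 24 1996.
Next gap: 28 days. Tue Sep 24 1996 + 28 days = Tue Oct 22 1996.

Tue Sep 24 1996, Tue Oct 22 1996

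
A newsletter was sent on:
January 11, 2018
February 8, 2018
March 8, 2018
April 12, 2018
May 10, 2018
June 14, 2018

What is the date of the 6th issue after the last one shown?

Gaps: 28, 28, 35, 28, 35 days — a mix of 28 and 35. Every date is a Thursday.
Each is the 2nd Thursday of its month.
2nd Thursday of July 2018: July 12, 2018.
2nd Thursday of August 2018: August 9, 2018.
September 2018 — 2nd Thursday is September 13, 2018.
2nd Thursday of October 2018: October 11, 2018.
November 2018 — 2nd Thursday is November 8, 2018.
2nd Thursday of December 2018: December 13, 2018.

December 13, 2018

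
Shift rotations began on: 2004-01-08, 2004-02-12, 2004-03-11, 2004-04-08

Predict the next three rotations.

These are Thursdays at 28- or 35-day spacing (35, 28, 28).
The pattern: 2nd Thursday of the month.
2nd Thursday of May 2004: 2004-05-13.
2nd Thursday of June 2004: 2004-06-10.
2nd Thursday of July 2004: 2004-07-08.

2004-05-13, 2004-06-10, 2004-07-08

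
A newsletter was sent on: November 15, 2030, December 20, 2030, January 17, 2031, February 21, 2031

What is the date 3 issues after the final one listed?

All dates are Fridays, 35, 28, 35 days apart.
Specifically, the 3rd Friday of each month.
3rd Friday of March 2031: March 21, 2031.
April 2031 — 3rd Friday is April 18, 2031.
3rd Friday of May 2031: May 16, 2031.

May 16, 2031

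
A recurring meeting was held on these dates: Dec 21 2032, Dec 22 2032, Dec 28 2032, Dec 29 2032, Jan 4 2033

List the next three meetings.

Jan 5 2033, Jan 11 2033, Jan 12 2033

Gaps: 1, 6, 1, 6 days — not constant, but cyclic with period 2.
The events fall on every Tuesday and Wednesday.
The following Wednesday is Jan 5 2033.
Next Tuesday: Jan 11 2033.
The following Wednesday is Jan 12 2033.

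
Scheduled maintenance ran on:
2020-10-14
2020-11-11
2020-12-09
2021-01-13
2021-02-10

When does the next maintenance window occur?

These are Wednesdays at 28- or 35-day spacing (28, 28, 35, 28).
The pattern: 2nd Wednesday of the month.
March 2021 — 2nd Wednesday is 2021-03-10.

2021-03-10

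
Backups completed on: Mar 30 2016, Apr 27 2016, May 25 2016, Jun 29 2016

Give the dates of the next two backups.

Jul 27 2016, Aug 31 2016

Every date is a Wednesday; gaps 28, 28, 35 days.
Each is the last Wednesday of its month (at least one falls on the 29th or later, ruling out '4th Wednesday').
July 2016 ends with Wednesday Jul 27 2016.
August 2016 ends with Wednesday Aug 31 2016.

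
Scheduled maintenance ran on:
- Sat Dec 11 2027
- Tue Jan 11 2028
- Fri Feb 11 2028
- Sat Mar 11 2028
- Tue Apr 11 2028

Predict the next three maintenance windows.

Each date is the 11th; the gaps (31, 31, 29, 31) track the month lengths.
The rule is the 11th of each month.
Next: May 2028 → Thu May 11 2028.
Next: June 2028 → Sun Jun 11 2028.
July 2028: Tue Jul 11 2028.

Thu May 11 2028, Sun Jun 11 2028, Tue Jul 11 2028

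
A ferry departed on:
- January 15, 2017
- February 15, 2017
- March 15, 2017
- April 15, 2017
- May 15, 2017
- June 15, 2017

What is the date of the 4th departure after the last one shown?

The day-of-month is always 15 (31, 28, 31, 30, 31 days between events).
So this recurs on the 15th of each month.
Next: July 2017 → July 15, 2017.
August 2017: August 15, 2017.
September 2017: September 15, 2017.
October 2017: October 15, 2017.

October 15, 2017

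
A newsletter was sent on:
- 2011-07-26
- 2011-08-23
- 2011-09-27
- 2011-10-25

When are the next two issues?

2011-11-22, 2011-12-27

All dates are Tuesdays, 28, 35, 28 days apart.
Specifically, the 4th Tuesday of each month.
November 2011 — 4th Tuesday is 2011-11-22.
4th Tuesday of December 2011: 2011-12-27.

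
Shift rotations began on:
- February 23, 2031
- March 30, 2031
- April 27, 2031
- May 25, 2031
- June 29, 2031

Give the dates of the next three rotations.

Every date is a Sunday; gaps 35, 28, 28, 35 days.
Each is the last Sunday of its month (at least one falls on the 29th or later, ruling out '4th Sunday').
Last Sunday of July 2031: July 27, 2031.
Last Sunday of August 2031: August 31, 2031.
September 2031 ends with Sunday September 28, 2031.

July 27, 2031; August 31, 2031; September 28, 2031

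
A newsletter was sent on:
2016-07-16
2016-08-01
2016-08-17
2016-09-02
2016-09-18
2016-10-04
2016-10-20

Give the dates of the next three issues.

2016-11-05, 2016-11-21, 2016-12-07

Every event comes 16 days after the last (16, 16, 16, 16, 16, 16).
2016-10-20 + 16 days = 2016-11-05.
2016-11-05 + 16 days = 2016-11-21.
2016-11-21 + 16 days = 2016-12-07.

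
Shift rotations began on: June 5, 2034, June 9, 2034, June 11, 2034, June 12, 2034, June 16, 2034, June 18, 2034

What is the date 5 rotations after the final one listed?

Gaps: 4, 2, 1, 4, 2 days — not constant, but cyclic with period 3.
The events fall on every Monday, Friday and Sunday.
The following Monday is June 19, 2034.
The following Friday is June 23, 2034.
Next Sunday: June 25, 2034.
Next Monday: June 26, 2034.
The following Friday is June 30, 2034.

June 30, 2034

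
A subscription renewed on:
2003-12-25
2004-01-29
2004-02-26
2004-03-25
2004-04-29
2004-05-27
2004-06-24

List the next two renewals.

2004-07-29, 2004-08-26

All Thursdays; the gaps (35, 28, 28, 35, 28, 28) vary with month length.
This is the last Thursday of each month.
July 2004 ends with Thursday 2004-07-29.
August 2004 ends with Thursday 2004-08-26.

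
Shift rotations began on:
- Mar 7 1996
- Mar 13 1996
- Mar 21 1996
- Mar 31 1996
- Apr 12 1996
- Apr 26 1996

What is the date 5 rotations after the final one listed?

The spacing grows by 2 each time: 6, 8, 10, 12, 14 days.
Next gap: 16 days. Apr 26 1996 + 16 days = May 12 1996.
Next gap: 18 days. May 12 1996 + 18 days = May 30 1996.
Next gap: 20 days. May 30 1996 + 20 days = Jun 19 1996.
Next gap: 22 days. Jun 19 1996 + 22 days = Jul 11 1996.
Next gap: 24 days. Jul 11 1996 + 24 days = Aug 4 1996.

Aug 4 1996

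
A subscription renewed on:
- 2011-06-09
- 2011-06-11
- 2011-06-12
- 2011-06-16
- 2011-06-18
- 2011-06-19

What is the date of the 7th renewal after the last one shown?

2011-07-07

The gap pattern 2, 1, 4, 2, 1 repeats every 3 events.
These are the Thursdays, Saturdays and Sundays of each week.
Next Thursday: 2011-06-23.
The following Saturday is 2011-06-25.
Next Sunday: 2011-06-26.
The following Thursday is 2011-06-30.
The following Saturday is 2011-07-02.
Next Sunday: 2011-07-03.
Next Thursday: 2011-07-07.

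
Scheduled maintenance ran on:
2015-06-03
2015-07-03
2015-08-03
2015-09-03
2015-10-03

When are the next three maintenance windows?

2015-11-03, 2015-12-03, 2016-01-03

The day-of-month is always 3 (30, 31, 31, 30 days between events).
So this recurs on the 3rd of each month.
Next: November 2015 → 2015-11-03.
Next: December 2015 → 2015-12-03.
Next: January 2016 → 2016-01-03.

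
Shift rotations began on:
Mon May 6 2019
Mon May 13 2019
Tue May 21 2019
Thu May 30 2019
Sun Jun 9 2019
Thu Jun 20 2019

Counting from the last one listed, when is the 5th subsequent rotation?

Thu Aug 29 2019

Gaps: 7, 8, 9, 10, 11 days — each gap is 1 larger than the previous one.
Next gap: 12 days. Thu Jun 20 2019 + 12 days = Tue Jul 2 2019.
Next gap: 13 days. Tue Jul 2 2019 + 13 days = Mon Jul 15 2019.
Next gap: 14 days. Mon Jul 15 2019 + 14 days = Mon Jul 29 2019.
Next gap: 15 days. Mon Jul 29 2019 + 15 days = Tue Aug 13 2019.
Next gap: 16 days. Tue Aug 13 2019 + 16 days = Thu Aug 29 2019.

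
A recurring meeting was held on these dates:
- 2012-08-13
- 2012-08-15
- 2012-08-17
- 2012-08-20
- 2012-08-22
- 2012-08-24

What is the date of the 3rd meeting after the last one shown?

Every event lands on a Monday or Wednesday or Friday (gaps cycle 2, 2, 3, 2, 2).
So the schedule is: every Monday, Wednesday and Friday.
Next Monday: 2012-08-27.
The following Wednesday is 2012-08-29.
The following Friday is 2012-08-31.

2012-08-31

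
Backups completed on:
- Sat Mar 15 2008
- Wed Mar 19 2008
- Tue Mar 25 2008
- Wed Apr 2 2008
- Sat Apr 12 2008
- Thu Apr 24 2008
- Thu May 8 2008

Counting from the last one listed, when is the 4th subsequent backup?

Gaps: 4, 6, 8, 10, 12, 14 days — each gap is 2 larger than the previous one.
Next gap: 16 days. Thu May 8 2008 + 16 days = Sat May 24 2008.
Next gap: 18 days. Sat May 24 2008 + 18 days = Wed Jun 11 2008.
Next gap: 20 days. Wed Jun 11 2008 + 20 days = Tue Jul 1 2008.
Next gap: 22 days. Tue Jul 1 2008 + 22 days = Wed Jul 23 2008.

Wed Jul 23 2008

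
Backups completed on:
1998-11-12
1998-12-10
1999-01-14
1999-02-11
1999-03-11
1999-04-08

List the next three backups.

All dates are Thursdays, 28, 35, 28, 28, 28 days apart.
Specifically, the 2nd Thursday of each month.
2nd Thursday of May 1999: 1999-05-13.
June 1999 — 2nd Thursday is 1999-06-10.
2nd Thursday of July 1999: 1999-07-08.

1999-05-13, 1999-06-10, 1999-07-08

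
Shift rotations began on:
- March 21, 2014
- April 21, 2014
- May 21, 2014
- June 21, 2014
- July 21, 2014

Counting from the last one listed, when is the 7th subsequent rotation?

Gaps: 31, 30, 31, 30 days — not constant. Every event is on the 21st of the month.
Pattern: the 21st of each month.
August 2014: August 21, 2014.
September 2014: September 21, 2014.
October 2014: October 21, 2014.
November 2014: November 21, 2014.
Next: December 2014 → December 21, 2014.
Next: January 2015 → January 21, 2015.
Next: February 2015 → February 21, 2015.

February 21, 2015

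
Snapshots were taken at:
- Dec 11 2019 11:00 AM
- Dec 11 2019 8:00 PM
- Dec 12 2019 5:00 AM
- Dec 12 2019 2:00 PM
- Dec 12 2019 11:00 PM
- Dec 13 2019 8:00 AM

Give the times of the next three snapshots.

Dec 13 2019 5:00 PM, Dec 14 2019 2:00 AM, Dec 14 2019 11:00 AM

Spacing: 9, 9, 9, 9, 9 h — constant 9 h.
Dec 13 2019 8:00 AM + 9 h = Dec 13 2019 5:00 PM.
Dec 13 2019 5:00 PM + 9 h = Dec 14 2019 2:00 AM.
Dec 14 2019 2:00 AM + 9 h = Dec 14 2019 11:00 AM.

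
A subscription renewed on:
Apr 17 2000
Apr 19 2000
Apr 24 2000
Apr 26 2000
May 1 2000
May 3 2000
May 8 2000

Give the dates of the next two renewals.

Every event lands on a Monday or Wednesday (gaps cycle 2, 5, 2, 5, 2, 5).
So the schedule is: every Monday and Wednesday.
The following Wednesday is May 10 2000.
Next Monday: May 15 2000.

May 10 2000, May 15 2000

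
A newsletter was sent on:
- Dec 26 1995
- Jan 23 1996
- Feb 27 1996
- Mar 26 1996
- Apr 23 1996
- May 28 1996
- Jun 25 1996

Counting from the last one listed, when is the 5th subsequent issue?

Gaps: 28, 35, 28, 28, 35, 28 days — a mix of 28 and 35. Every date is a Tuesday.
Each is the 4th Tuesday of its month.
4th Tuesday of July 1996: Jul 23 1996.
August 1996 — 4th Tuesday is Aug 27 1996.
September 1996 — 4th Tuesday is Sep 24 1996.
October 1996 — 4th Tuesday is Oct 22 1996.
4th Tuesday of November 1996: Nov 26 1996.

Nov 26 1996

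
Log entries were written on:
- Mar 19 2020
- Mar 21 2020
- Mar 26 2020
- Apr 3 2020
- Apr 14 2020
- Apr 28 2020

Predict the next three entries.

May 15 2020, Jun 4 2020, Jun 27 2020

The spacing grows by 3 each time: 2, 5, 8, 11, 14 days.
Next gap: 17 days. Apr 28 2020 + 17 days = May 15 2020.
Next gap: 20 days. May 15 2020 + 20 days = Jun 4 2020.
Next gap: 23 days. Jun 4 2020 + 23 days = Jun 27 2020.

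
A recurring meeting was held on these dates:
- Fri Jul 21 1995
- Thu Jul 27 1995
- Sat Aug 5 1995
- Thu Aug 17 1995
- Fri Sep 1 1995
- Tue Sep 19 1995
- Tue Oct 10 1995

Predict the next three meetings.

Intervals are 6, 9, 12, 15, 18, 21 days — an arithmetic progression with common difference 3.
Next gap: 24 days. Tue Oct 10 1995 + 24 days = Fri Nov 3 1995.
Next gap: 27 days. Fri Nov 3 1995 + 27 days = Thu Nov 30 1995.
Next gap: 30 days. Thu Nov 30 1995 + 30 days = Sat Dec 30 1995.

Fri Nov 3 1995, Thu Nov 30 1995, Sat Dec 30 1995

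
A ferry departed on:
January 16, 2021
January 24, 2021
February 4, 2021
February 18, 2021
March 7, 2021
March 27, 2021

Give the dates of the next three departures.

April 19, 2021; May 15, 2021; June 13, 2021

Intervals are 8, 11, 14, 17, 20 days — an arithmetic progression with common difference 3.
Next gap: 23 days. March 27, 2021 + 23 days = April 19, 2021.
Next gap: 26 days. April 19, 2021 + 26 days = May 15, 2021.
Next gap: 29 days. May 15, 2021 + 29 days = June 13, 2021.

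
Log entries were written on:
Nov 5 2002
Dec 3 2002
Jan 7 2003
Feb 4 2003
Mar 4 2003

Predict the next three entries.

These are Tuesdays at 28- or 35-day spacing (28, 35, 28, 28).
The pattern: 1st Tuesday of the month.
1st Tuesday of April 2003: Apr 1 2003.
1st Tuesday of May 2003: May 6 2003.
June 2003 — 1st Tuesday is Jun 3 2003.

Apr 1 2003, May 6 2003, Jun 3 2003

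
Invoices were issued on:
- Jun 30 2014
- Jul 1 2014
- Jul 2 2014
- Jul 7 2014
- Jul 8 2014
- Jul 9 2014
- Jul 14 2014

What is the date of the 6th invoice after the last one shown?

Gaps: 1, 1, 5, 1, 1, 5 days — not constant, but cyclic with period 3.
The events fall on every Monday, Tuesday and Wednesday.
Next Tuesday: Jul 15 2014.
The following Wednesday is Jul 16 2014.
The following Monday is Jul 21 2014.
The following Tuesday is Jul 22 2014.
The following Wednesday is Jul 23 2014.
The following Monday is Jul 28 2014.

Jul 28 2014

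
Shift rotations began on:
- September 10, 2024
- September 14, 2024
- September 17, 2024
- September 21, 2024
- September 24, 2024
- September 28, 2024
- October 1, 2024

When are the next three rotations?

The gap pattern 4, 3, 4, 3, 4, 3 repeats every 2 events.
These are the Tuesdays and Saturdays of each week.
The following Saturday is October 5, 2024.
Next Tuesday: October 8, 2024.
The following Saturday is October 12, 2024.

October 5, 2024; October 8, 2024; October 12, 2024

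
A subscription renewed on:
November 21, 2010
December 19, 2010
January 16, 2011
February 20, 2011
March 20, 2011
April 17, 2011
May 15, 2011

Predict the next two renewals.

June 19, 2011; July 17, 2011

These are Sundays at 28- or 35-day spacing (28, 28, 35, 28, 28, 28).
The pattern: 3rd Sunday of the month.
June 2011 — 3rd Sunday is June 19, 2011.
July 2011 — 3rd Sunday is July 17, 2011.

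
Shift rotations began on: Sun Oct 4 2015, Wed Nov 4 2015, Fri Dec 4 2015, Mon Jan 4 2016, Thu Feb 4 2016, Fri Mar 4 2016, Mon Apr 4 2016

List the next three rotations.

Wed May 4 2016, Sat Jun 4 2016, Mon Jul 4 2016

Each date is the 4th; the gaps (31, 30, 31, 31, 29, 31) track the month lengths.
The rule is the 4th of each month.
May 2016: Wed May 4 2016.
June 2016: Sat Jun 4 2016.
Next: July 2016 → Mon Jul 4 2016.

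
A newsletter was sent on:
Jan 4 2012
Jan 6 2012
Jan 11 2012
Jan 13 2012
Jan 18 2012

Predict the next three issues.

Jan 20 2012, Jan 25 2012, Jan 27 2012

The gap pattern 2, 5, 2, 5 repeats every 2 events.
These are the Wednesdays and Fridays of each week.
Next Friday: Jan 20 2012.
Next Wednesday: Jan 25 2012.
The following Friday is Jan 27 2012.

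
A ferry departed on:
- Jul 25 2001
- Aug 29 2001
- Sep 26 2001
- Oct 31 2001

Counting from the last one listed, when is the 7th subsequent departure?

May 29 2002

These are Wednesdays with 35, 28, 35-day gaps.
Each is the final Wednesday of its month — Aug 29 2001 is past the 28th, so '4th Wednesday' doesn't fit.
November 2001 ends with Wednesday Nov 28 2001.
December 2001 ends with Wednesday Dec 26 2001.
January 2002 ends with Wednesday Jan 30 2002.
Last Wednesday of February 2002: Feb 27 2002.
March 2002 ends with Wednesday Mar 27 2002.
Last Wednesday of April 2002: Apr 24 2002.
Last Wednesday of May 2002: May 29 2002.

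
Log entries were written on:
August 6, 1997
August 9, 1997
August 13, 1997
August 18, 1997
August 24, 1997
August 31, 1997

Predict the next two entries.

September 8, 1997; September 17, 1997

Intervals are 3, 4, 5, 6, 7 days — an arithmetic progression with common difference 1.
Next gap: 8 days. August 31, 1997 + 8 days = September 8, 1997.
Next gap: 9 days. September 8, 1997 + 9 days = September 17, 1997.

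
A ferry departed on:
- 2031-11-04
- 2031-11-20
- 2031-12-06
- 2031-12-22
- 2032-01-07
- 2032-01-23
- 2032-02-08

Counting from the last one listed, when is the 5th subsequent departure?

2032-04-28

Gaps between consecutive events: 16, 16, 16, 16, 16, 16 days — a constant 16-day interval.
2032-02-08 + 16 days = 2032-02-24.
2032-02-24 + 16 days = 2032-03-11.
2032-03-11 + 16 days = 2032-03-27.
2032-03-27 + 16 days = 2032-04-12.
2032-04-12 + 16 days = 2032-04-28.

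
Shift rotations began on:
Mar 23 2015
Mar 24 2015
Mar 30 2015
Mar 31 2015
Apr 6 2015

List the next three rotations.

Apr 7 2015, Apr 13 2015, Apr 14 2015

The gap pattern 1, 6, 1, 6 repeats every 2 events.
These are the Mondays and Tuesdays of each week.
The following Tuesday is Apr 7 2015.
Next Monday: Apr 13 2015.
The following Tuesday is Apr 14 2015.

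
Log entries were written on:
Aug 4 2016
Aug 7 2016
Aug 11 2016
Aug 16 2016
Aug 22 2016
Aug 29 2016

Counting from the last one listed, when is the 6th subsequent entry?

Oct 31 2016

The spacing grows by 1 each time: 3, 4, 5, 6, 7 days.
Next gap: 8 days. Aug 29 2016 + 8 days = Sep 6 2016.
Next gap: 9 days. Sep 6 2016 + 9 days = Sep 15 2016.
Next gap: 10 days. Sep 15 2016 + 10 days = Sep 25 2016.
Next gap: 11 days. Sep 25 2016 + 11 days = Oct 6 2016.
Next gap: 12 days. Oct 6 2016 + 12 days = Oct 18 2016.
Next gap: 13 days. Oct 18 2016 + 13 days = Oct 31 2016.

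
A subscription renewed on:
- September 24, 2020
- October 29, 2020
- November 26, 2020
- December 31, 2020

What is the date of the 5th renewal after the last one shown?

May 27, 2021

Every date is a Thursday; gaps 35, 28, 35 days.
Each is the last Thursday of its month (at least one falls on the 29th or later, ruling out '4th Thursday').
Last Thursday of January 2021: January 28, 2021.
February 2021 ends with Thursday February 25, 2021.
March 2021 ends with Thursday March 25, 2021.
April 2021 ends with Thursday April 29, 2021.
Last Thursday of May 2021: May 27, 2021.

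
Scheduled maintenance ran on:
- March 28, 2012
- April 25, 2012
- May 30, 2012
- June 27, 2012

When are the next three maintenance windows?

These are Wednesdays with 28, 35, 28-day gaps.
Each is the final Wednesday of its month — May 30, 2012 is past the 28th, so '4th Wednesday' doesn't fit.
Last Wednesday of July 2012: July 25, 2012.
August 2012 ends with Wednesday August 29, 2012.
September 2012 ends with Wednesday September 26, 2012.

July 25, 2012; August 29, 2012; September 26, 2012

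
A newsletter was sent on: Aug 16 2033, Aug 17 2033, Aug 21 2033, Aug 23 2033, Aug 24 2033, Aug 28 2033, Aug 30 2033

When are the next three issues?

The gap pattern 1, 4, 2, 1, 4, 2 repeats every 3 events.
These are the Tuesdays, Wednesdays and Sundays of each week.
Next Wednesday: Aug 31 2033.
Next Sunday: Sep 4 2033.
The following Tuesday is Sep 6 2033.

Aug 31 2033, Sep 4 2033, Sep 6 2033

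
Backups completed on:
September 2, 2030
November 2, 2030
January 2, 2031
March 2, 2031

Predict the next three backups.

The day-of-month is always 2 (61, 61, 59 days between events).
So this recurs on the 2nd of every 2 months.
Next: May 2031 → May 2, 2031.
July 2031: July 2, 2031.
Next: September 2031 → September 2, 2031.

May 2, 2031; July 2, 2031; September 2, 2031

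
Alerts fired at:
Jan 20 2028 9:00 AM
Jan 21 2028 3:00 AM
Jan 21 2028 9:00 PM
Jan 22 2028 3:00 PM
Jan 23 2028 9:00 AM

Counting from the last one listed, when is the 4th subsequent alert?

Spacing: 18, 18, 18, 18 h — constant 18 h.
Jan 23 2028 9:00 AM + 18 h = Jan 24 2028 3:00 AM.
Jan 24 2028 3:00 AM + 18 h = Jan 24 2028 9:00 PM.
Jan 24 2028 9:00 PM + 18 h = Jan 25 2028 3:00 PM.
Jan 25 2028 3:00 PM + 18 h = Jan 26 2028 9:00 AM.

Jan 26 2028 9:00 AM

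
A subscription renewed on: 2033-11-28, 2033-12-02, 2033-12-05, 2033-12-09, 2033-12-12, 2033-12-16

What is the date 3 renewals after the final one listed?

2033-12-26

The gap pattern 4, 3, 4, 3, 4 repeats every 2 events.
These are the Mondays and Fridays of each week.
The following Monday is 2033-12-19.
The following Friday is 2033-12-23.
The following Monday is 2033-12-26.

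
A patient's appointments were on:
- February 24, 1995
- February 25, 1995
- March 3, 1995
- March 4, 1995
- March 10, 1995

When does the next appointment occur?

Gaps: 1, 6, 1, 6 days — not constant, but cyclic with period 2.
The events fall on every Friday and Saturday.
Next Saturday: March 11, 1995.

March 11, 1995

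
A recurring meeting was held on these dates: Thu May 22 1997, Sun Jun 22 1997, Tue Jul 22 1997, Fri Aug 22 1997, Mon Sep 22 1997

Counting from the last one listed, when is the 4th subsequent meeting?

Gaps: 31, 30, 31, 31 days — not constant. Every event is on the 22nd of the month.
Pattern: the 22nd of each month.
Next: October 1997 → Wed Oct 22 1997.
November 1997: Sat Nov 22 1997.
December 1997: Mon Dec 22 1997.
Next: January 1998 → Thu Jan 22 1998.

Thu Jan 22 1998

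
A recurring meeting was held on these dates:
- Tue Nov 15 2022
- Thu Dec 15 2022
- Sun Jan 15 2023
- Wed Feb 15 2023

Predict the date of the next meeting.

The day-of-month is always 15 (30, 31, 31 days between events).
So this recurs on the 15th of each month.
March 2023: Wed Mar 15 2023.

Wed Mar 15 2023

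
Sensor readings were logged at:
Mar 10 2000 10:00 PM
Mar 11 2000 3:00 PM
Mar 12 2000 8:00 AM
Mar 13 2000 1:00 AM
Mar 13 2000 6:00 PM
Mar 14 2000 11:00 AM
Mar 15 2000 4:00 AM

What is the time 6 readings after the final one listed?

The interval is a steady 17 hours (17, 17, 17, 17, 17, 17).
Mar 15 2000 4:00 AM + 17 h = Mar 15 2000 9:00 PM.
Mar 15 2000 9:00 PM + 17 h = Mar 16 2000 2:00 PM.
Mar 16 2000 2:00 PM + 17 h = Mar 17 2000 7:00 AM.
Mar 17 2000 7:00 AM + 17 h = Mar 18 2000 12:00 AM.
Mar 18 2000 12:00 AM + 17 h = Mar 18 2000 5:00 PM.
Mar 18 2000 5:00 PM + 17 h = Mar 19 2000 10:00 AM.

Mar 19 2000 10:00 AM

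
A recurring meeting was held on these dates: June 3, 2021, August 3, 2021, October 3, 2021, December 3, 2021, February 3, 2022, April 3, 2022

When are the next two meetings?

June 3, 2022; August 3, 2022

The day-of-month is always 3 (61, 61, 61, 62, 59 days between events).
So this recurs on the 3rd of every 2 months.
June 2022: June 3, 2022.
August 2022: August 3, 2022.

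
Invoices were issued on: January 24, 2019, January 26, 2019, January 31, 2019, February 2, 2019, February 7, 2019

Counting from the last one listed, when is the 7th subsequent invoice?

March 2, 2019

The gap pattern 2, 5, 2, 5 repeats every 2 events.
These are the Thursdays and Saturdays of each week.
The following Saturday is February 9, 2019.
Next Thursday: February 14, 2019.
The following Saturday is February 16, 2019.
Next Thursday: February 21, 2019.
Next Saturday: February 23, 2019.
Next Thursday: February 28, 2019.
Next Saturday: March 2, 2019.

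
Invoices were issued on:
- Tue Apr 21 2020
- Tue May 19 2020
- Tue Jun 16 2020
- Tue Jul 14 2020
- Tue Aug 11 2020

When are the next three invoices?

Tue Sep 8 2020, Tue Oct 6 2020, Tue Nov 3 2020

Gaps between consecutive events: 28, 28, 28, 28 days — a constant 28-day interval.
Tue Aug 11 2020 + 28 days = Tue Sep 8 2020.
Tue Sep 8 2020 + 28 days = Tue Oct 6 2020.
Tue Oct 6 2020 + 28 days = Tue Nov 3 2020.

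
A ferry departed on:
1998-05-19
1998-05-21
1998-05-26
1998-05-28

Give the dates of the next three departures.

1998-06-02, 1998-06-04, 1998-06-09

Gaps: 2, 5, 2 days — not constant, but cyclic with period 2.
The events fall on every Tuesday and Thursday.
Next Tuesday: 1998-06-02.
Next Thursday: 1998-06-04.
Next Tuesday: 1998-06-09.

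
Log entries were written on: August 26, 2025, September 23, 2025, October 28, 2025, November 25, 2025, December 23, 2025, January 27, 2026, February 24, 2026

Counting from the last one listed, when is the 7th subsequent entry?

September 22, 2026

All dates are Tuesdays, 28, 35, 28, 28, 35, 28 days apart.
Specifically, the 4th Tuesday of each month.
4th Tuesday of March 2026: March 24, 2026.
4th Tuesday of April 2026: April 28, 2026.
May 2026 — 4th Tuesday is May 26, 2026.
4th Tuesday of June 2026: June 23, 2026.
July 2026 — 4th Tuesday is July 28, 2026.
4th Tuesday of August 2026: August 25, 2026.
4th Tuesday of September 2026: September 22, 2026.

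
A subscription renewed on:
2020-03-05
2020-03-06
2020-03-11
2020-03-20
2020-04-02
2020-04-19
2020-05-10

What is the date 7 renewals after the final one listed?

2021-01-24

Gaps: 1, 5, 9, 13, 17, 21 days — each gap is 4 larger than the previous one.
Next gap: 25 days. 2020-05-10 + 25 days = 2020-06-04.
Next gap: 29 days. 2020-06-04 + 29 days = 2020-07-03.
Next gap: 33 days. 2020-07-03 + 33 days = 2020-08-05.
Next gap: 37 days. 2020-08-05 + 37 days = 2020-09-11.
Next gap: 41 days. 2020-09-11 + 41 days = 2020-10-22.
Next gap: 45 days. 2020-10-22 + 45 days = 2020-12-06.
Next gap: 49 days. 2020-12-06 + 49 days = 2021-01-24.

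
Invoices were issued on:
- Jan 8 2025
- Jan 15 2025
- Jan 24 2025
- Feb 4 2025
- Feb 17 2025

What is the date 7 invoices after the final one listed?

Jul 14 2025

The spacing grows by 2 each time: 7, 9, 11, 13 days.
Next gap: 15 days. Feb 17 2025 + 15 days = Mar 4 2025.
Next gap: 17 days. Mar 4 2025 + 17 days = Mar 21 2025.
Next gap: 19 days. Mar 21 2025 + 19 days = Apr 9 2025.
Next gap: 21 days. Apr 9 2025 + 21 days = Apr 30 2025.
Next gap: 23 days. Apr 30 2025 + 23 days = May 23 2025.
Next gap: 25 days. May 23 2025 + 25 days = Jun 17 2025.
Next gap: 27 days. Jun 17 2025 + 27 days = Jul 14 2025.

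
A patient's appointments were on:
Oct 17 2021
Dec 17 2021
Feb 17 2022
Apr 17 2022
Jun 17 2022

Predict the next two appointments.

The day-of-month is always 17 (61, 62, 59, 61 days between events).
So this recurs on the 17th of every 2 months.
Next: August 2022 → Aug 17 2022.
Next: October 2022 → Oct 17 2022.

Aug 17 2022, Oct 17 2022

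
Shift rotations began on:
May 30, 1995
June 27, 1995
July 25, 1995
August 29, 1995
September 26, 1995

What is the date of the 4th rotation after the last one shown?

January 30, 1996

These are Tuesdays with 28, 28, 35, 28-day gaps.
Each is the final Tuesday of its month — May 30, 1995 is past the 28th, so '4th Tuesday' doesn't fit.
October 1995 ends with Tuesday October 31, 1995.
November 1995 ends with Tuesday November 28, 1995.
December 1995 ends with Tuesday December 26, 1995.
January 1996 ends with Tuesday January 30, 1996.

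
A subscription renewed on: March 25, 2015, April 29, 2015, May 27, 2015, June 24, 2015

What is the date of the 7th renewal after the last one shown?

January 27, 2016

Every date is a Wednesday; gaps 35, 28, 28 days.
Each is the last Wednesday of its month (at least one falls on the 29th or later, ruling out '4th Wednesday').
July 2015 ends with Wednesday July 29, 2015.
August 2015 ends with Wednesday August 26, 2015.
Last Wednesday of September 2015: September 30, 2015.
October 2015 ends with Wednesday October 28, 2015.
Last Wednesday of November 2015: November 25, 2015.
December 2015 ends with Wednesday December 30, 2015.
Last Wednesday of January 2016: January 27, 2016.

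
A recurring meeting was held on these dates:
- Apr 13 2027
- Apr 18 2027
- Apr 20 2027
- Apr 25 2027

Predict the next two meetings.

Apr 27 2027, May 2 2027

Every event lands on a Tuesday or Sunday (gaps cycle 5, 2, 5).
So the schedule is: every Tuesday and Sunday.
The following Tuesday is Apr 27 2027.
Next Sunday: May 2 2027.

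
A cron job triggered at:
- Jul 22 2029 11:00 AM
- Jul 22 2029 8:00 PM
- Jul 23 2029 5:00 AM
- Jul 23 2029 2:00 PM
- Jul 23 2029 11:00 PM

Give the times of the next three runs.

Spacing: 9, 9, 9, 9 h — constant 9 h.
Jul 23 2029 11:00 PM + 9 h = Jul 24 2029 8:00 AM.
Jul 24 2029 8:00 AM + 9 h = Jul 24 2029 5:00 PM.
Jul 24 2029 5:00 PM + 9 h = Jul 25 2029 2:00 AM.

Jul 24 2029 8:00 AM, Jul 24 2029 5:00 PM, Jul 25 2029 2:00 AM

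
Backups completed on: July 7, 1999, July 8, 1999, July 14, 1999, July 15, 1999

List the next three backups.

July 21, 1999; July 22, 1999; July 28, 1999

The gap pattern 1, 6, 1 repeats every 2 events.
These are the Wednesdays and Thursdays of each week.
The following Wednesday is July 21, 1999.
The following Thursday is July 22, 1999.
Next Wednesday: July 28, 1999.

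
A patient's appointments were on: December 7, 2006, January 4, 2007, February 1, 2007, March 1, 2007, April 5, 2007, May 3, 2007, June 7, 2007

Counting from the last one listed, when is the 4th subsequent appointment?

Gaps: 28, 28, 28, 35, 28, 35 days — a mix of 28 and 35. Every date is a Thursday.
Each is the 1st Thursday of its month.
1st Thursday of July 2007: July 5, 2007.
1st Thursday of August 2007: August 2, 2007.
September 2007 — 1st Thursday is September 6, 2007.
October 2007 — 1st Thursday is October 4, 2007.

October 4, 2007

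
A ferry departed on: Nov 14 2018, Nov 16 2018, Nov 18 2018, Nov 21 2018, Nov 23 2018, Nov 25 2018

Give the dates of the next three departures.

The gap pattern 2, 2, 3, 2, 2 repeats every 3 events.
These are the Wednesdays, Fridays and Sundays of each week.
Next Wednesday: Nov 28 2018.
Next Friday: Nov 30 2018.
Next Sunday: Dec 2 2018.

Nov 28 2018, Nov 30 2018, Dec 2 2018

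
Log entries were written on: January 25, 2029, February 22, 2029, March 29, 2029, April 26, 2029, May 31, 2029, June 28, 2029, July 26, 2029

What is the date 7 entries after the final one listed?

February 28, 2030

These are Thursdays with 28, 35, 28, 35, 28, 28-day gaps.
Each is the final Thursday of its month — March 29, 2029 is past the 28th, so '4th Thursday' doesn't fit.
Last Thursday of August 2029: August 30, 2029.
September 2029 ends with Thursday September 27, 2029.
October 2029 ends with Thursday October 25, 2029.
Last Thursday of November 2029: November 29, 2029.
Last Thursday of December 2029: December 27, 2029.
January 2030 ends with Thursday January 31, 2030.
February 2030 ends with Thursday February 28, 2030.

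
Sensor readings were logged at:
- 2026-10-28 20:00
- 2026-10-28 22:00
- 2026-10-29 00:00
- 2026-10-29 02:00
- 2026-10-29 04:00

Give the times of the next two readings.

Gaps: 2, 2, 2, 2 hours — each event is 2 hours after the previous one.
2026-10-29 04:00 + 2 h = 2026-10-29 06:00.
2026-10-29 06:00 + 2 h = 2026-10-29 08:00.

2026-10-29 06:00, 2026-10-29 08:00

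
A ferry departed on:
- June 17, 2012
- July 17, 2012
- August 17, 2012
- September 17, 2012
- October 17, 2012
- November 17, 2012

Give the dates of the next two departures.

December 17, 2012; January 17, 2013

Gaps: 30, 31, 31, 30, 31 days — not constant. Every event is on the 17th of the month.
Pattern: the 17th of each month.
Next: December 2012 → December 17, 2012.
January 2013: January 17, 2013.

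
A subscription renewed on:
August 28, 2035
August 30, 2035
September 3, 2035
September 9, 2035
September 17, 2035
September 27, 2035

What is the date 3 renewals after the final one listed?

November 8, 2035

Intervals are 2, 4, 6, 8, 10 days — an arithmetic progression with common difference 2.
Next gap: 12 days. September 27, 2035 + 12 days = October 9, 2035.
Next gap: 14 days. October 9, 2035 + 14 days = October 23, 2035.
Next gap: 16 days. October 23, 2035 + 16 days = November 8, 2035.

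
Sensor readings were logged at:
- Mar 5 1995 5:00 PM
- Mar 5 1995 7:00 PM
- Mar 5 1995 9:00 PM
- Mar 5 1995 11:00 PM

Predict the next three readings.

The interval is a steady 2 hours (2, 2, 2).
Mar 5 1995 11:00 PM + 2 h = Mar 6 1995 1:00 AM.
Mar 6 1995 1:00 AM + 2 h = Mar 6 1995 3:00 AM.
Mar 6 1995 3:00 AM + 2 h = Mar 6 1995 5:00 AM.

Mar 6 1995 1:00 AM, Mar 6 1995 3:00 AM, Mar 6 1995 5:00 AM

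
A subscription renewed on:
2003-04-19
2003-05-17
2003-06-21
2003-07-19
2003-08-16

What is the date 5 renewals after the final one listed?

These are Saturdays at 28- or 35-day spacing (28, 35, 28, 28).
The pattern: 3rd Saturday of the month.
3rd Saturday of September 2003: 2003-09-20.
October 2003 — 3rd Saturday is 2003-10-18.
November 2003 — 3rd Saturday is 2003-11-15.
3rd Saturday of December 2003: 2003-12-20.
3rd Saturday of January 2004: 2004-01-17.

2004-01-17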